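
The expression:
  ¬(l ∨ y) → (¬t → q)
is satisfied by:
  {t: True, y: True, q: True, l: True}
  {t: True, y: True, q: True, l: False}
  {t: True, y: True, l: True, q: False}
  {t: True, y: True, l: False, q: False}
  {t: True, q: True, l: True, y: False}
  {t: True, q: True, l: False, y: False}
  {t: True, q: False, l: True, y: False}
  {t: True, q: False, l: False, y: False}
  {y: True, q: True, l: True, t: False}
  {y: True, q: True, l: False, t: False}
  {y: True, l: True, q: False, t: False}
  {y: True, l: False, q: False, t: False}
  {q: True, l: True, y: False, t: False}
  {q: True, y: False, l: False, t: False}
  {l: True, y: False, q: False, t: False}


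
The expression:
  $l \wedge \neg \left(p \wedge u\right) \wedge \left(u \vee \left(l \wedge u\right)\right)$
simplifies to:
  $l \wedge u \wedge \neg p$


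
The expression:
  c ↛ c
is never true.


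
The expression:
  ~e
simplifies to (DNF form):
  ~e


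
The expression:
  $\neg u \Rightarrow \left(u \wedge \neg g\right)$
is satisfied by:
  {u: True}


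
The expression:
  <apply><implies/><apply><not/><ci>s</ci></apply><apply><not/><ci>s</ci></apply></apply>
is always true.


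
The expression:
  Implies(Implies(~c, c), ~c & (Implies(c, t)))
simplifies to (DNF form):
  ~c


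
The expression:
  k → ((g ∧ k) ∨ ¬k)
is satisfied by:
  {g: True, k: False}
  {k: False, g: False}
  {k: True, g: True}


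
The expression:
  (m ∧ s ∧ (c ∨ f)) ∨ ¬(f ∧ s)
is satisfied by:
  {m: True, s: False, f: False}
  {s: False, f: False, m: False}
  {f: True, m: True, s: False}
  {f: True, s: False, m: False}
  {m: True, s: True, f: False}
  {s: True, m: False, f: False}
  {f: True, s: True, m: True}


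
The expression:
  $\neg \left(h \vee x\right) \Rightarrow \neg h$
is always true.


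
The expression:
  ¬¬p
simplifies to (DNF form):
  p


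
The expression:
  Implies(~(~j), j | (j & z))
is always true.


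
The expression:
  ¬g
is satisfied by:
  {g: False}


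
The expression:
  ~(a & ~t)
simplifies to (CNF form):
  t | ~a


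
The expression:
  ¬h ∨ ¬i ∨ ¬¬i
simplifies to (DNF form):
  True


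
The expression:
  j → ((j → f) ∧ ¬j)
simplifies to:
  ¬j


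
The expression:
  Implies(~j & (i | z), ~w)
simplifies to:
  j | ~w | (~i & ~z)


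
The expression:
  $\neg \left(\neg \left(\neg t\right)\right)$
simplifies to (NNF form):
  $\neg t$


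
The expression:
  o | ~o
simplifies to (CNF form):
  True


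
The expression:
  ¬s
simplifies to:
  ¬s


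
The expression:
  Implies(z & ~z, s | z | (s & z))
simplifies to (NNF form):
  True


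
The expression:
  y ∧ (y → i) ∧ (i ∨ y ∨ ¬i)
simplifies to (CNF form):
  i ∧ y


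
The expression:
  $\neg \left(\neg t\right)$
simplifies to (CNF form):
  $t$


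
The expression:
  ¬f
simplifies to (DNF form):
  ¬f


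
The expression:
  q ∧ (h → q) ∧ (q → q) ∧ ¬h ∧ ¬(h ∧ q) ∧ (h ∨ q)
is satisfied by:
  {q: True, h: False}


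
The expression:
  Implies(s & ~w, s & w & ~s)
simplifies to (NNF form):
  w | ~s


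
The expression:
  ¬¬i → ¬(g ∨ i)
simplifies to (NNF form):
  ¬i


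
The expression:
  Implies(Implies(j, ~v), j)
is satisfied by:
  {j: True}


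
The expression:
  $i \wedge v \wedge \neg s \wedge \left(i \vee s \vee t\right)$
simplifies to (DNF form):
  $i \wedge v \wedge \neg s$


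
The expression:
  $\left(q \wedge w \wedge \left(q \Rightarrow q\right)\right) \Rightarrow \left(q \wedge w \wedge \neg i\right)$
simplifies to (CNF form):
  $\neg i \vee \neg q \vee \neg w$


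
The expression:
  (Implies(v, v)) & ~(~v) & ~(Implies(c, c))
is never true.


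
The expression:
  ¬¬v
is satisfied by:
  {v: True}


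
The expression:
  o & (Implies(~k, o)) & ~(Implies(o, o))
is never true.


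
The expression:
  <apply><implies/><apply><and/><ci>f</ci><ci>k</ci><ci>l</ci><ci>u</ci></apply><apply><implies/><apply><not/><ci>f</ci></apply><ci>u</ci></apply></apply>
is always true.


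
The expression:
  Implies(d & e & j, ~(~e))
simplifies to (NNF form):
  True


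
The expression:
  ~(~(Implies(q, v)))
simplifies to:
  v | ~q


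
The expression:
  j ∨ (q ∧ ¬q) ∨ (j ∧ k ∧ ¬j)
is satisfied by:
  {j: True}


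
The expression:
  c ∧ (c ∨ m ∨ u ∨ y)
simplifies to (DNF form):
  c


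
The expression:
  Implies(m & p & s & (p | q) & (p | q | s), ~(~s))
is always true.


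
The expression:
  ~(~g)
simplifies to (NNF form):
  g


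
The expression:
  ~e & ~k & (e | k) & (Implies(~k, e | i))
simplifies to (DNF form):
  False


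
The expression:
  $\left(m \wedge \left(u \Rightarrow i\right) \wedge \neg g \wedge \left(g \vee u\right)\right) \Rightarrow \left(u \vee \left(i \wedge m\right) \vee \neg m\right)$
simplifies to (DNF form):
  $\text{True}$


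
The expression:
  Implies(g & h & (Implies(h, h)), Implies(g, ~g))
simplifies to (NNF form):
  ~g | ~h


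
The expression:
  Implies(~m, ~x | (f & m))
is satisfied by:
  {m: True, x: False}
  {x: False, m: False}
  {x: True, m: True}


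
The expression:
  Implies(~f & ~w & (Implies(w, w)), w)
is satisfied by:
  {w: True, f: True}
  {w: True, f: False}
  {f: True, w: False}


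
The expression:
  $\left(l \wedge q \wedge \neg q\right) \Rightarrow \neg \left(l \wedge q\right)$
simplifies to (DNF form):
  $\text{True}$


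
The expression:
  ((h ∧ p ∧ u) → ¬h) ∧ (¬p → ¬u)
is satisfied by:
  {p: True, u: False, h: False}
  {p: False, u: False, h: False}
  {h: True, p: True, u: False}
  {h: True, p: False, u: False}
  {u: True, p: True, h: False}


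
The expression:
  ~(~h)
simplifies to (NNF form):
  h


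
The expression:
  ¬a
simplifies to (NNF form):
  ¬a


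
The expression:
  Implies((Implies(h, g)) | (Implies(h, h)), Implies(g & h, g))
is always true.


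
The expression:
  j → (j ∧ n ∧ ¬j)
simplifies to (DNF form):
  ¬j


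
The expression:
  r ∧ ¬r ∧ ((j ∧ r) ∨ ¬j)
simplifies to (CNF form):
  False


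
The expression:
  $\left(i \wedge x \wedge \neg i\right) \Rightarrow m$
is always true.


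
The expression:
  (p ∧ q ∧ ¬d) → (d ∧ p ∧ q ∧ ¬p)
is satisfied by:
  {d: True, p: False, q: False}
  {p: False, q: False, d: False}
  {d: True, q: True, p: False}
  {q: True, p: False, d: False}
  {d: True, p: True, q: False}
  {p: True, d: False, q: False}
  {d: True, q: True, p: True}


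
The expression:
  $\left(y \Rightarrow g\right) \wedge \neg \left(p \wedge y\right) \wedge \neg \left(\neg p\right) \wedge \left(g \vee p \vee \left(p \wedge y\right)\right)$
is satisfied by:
  {p: True, y: False}


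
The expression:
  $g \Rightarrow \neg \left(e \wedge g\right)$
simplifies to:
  $\neg e \vee \neg g$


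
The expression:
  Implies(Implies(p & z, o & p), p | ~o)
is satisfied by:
  {p: True, o: False}
  {o: False, p: False}
  {o: True, p: True}


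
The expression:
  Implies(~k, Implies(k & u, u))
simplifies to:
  True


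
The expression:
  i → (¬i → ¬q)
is always true.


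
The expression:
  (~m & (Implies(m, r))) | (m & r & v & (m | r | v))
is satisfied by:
  {r: True, v: True, m: False}
  {r: True, v: False, m: False}
  {v: True, r: False, m: False}
  {r: False, v: False, m: False}
  {r: True, m: True, v: True}


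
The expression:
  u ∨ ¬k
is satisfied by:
  {u: True, k: False}
  {k: False, u: False}
  {k: True, u: True}


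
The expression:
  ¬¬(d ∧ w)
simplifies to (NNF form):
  d ∧ w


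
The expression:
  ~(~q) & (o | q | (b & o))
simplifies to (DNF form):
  q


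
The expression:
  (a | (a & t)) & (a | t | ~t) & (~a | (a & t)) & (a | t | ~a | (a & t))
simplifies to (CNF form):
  a & t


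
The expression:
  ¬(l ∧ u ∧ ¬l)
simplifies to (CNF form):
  True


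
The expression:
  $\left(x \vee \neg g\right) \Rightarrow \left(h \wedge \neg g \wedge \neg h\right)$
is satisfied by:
  {g: True, x: False}


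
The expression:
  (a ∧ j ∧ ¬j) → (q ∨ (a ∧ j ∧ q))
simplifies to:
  True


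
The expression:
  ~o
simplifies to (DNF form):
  ~o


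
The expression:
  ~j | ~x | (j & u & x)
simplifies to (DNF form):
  u | ~j | ~x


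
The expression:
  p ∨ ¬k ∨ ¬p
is always true.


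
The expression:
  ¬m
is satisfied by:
  {m: False}


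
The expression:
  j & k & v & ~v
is never true.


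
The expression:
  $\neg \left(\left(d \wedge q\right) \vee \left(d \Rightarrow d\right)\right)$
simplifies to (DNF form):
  $\text{False}$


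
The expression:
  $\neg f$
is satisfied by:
  {f: False}


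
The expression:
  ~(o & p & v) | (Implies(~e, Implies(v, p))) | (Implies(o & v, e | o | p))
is always true.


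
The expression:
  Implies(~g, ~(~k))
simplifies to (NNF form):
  g | k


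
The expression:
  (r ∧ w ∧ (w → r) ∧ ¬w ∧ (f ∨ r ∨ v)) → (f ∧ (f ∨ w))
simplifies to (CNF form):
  True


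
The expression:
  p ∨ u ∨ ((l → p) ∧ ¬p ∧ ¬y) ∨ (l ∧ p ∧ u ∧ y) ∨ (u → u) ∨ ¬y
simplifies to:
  True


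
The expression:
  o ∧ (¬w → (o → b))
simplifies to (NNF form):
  o ∧ (b ∨ w)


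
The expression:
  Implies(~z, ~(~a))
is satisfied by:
  {a: True, z: True}
  {a: True, z: False}
  {z: True, a: False}


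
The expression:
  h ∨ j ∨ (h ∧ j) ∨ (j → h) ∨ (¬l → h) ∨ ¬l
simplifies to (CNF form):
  True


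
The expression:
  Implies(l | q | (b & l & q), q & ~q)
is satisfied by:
  {q: False, l: False}


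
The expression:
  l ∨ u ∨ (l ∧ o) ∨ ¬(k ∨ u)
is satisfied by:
  {u: True, l: True, k: False}
  {u: True, k: False, l: False}
  {l: True, k: False, u: False}
  {l: False, k: False, u: False}
  {u: True, l: True, k: True}
  {u: True, k: True, l: False}
  {l: True, k: True, u: False}


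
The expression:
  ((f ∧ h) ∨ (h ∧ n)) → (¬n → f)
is always true.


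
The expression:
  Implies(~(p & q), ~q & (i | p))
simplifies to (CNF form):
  (i | p) & (p | ~q)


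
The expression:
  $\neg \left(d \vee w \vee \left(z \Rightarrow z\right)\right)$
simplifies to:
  $\text{False}$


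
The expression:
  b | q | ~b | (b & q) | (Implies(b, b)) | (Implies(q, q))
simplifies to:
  True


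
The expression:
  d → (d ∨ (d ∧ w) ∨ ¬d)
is always true.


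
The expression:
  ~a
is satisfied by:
  {a: False}


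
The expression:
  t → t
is always true.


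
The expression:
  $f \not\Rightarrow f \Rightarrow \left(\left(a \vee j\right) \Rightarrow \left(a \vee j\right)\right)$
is always true.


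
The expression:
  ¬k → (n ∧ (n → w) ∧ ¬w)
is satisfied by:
  {k: True}


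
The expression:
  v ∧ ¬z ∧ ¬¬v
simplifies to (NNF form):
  v ∧ ¬z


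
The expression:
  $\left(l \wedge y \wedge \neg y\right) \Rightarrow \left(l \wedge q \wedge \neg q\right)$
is always true.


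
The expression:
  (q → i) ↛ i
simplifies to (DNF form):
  ¬i ∧ ¬q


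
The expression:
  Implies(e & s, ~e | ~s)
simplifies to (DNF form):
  ~e | ~s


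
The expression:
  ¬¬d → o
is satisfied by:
  {o: True, d: False}
  {d: False, o: False}
  {d: True, o: True}


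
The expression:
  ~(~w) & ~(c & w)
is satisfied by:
  {w: True, c: False}


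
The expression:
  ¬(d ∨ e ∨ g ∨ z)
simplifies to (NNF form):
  ¬d ∧ ¬e ∧ ¬g ∧ ¬z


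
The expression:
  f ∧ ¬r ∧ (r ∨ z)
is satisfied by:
  {z: True, f: True, r: False}


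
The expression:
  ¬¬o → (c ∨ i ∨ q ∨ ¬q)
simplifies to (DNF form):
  True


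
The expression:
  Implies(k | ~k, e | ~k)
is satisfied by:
  {e: True, k: False}
  {k: False, e: False}
  {k: True, e: True}


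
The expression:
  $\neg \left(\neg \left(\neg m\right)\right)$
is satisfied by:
  {m: False}


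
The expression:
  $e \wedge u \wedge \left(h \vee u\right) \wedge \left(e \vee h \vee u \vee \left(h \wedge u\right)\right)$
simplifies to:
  $e \wedge u$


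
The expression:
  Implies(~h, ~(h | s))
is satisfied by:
  {h: True, s: False}
  {s: False, h: False}
  {s: True, h: True}


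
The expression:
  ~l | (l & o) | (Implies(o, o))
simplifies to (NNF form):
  True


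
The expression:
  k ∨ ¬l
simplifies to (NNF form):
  k ∨ ¬l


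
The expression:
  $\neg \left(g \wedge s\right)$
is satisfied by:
  {s: False, g: False}
  {g: True, s: False}
  {s: True, g: False}


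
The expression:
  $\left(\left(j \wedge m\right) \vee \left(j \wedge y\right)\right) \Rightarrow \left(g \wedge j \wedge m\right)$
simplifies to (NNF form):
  $\left(g \wedge m\right) \vee \left(\neg m \wedge \neg y\right) \vee \neg j$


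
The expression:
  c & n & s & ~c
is never true.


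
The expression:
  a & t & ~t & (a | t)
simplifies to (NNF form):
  False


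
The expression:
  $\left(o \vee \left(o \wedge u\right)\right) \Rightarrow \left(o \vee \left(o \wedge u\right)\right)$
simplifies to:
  $\text{True}$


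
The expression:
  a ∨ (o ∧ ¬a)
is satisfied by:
  {a: True, o: True}
  {a: True, o: False}
  {o: True, a: False}


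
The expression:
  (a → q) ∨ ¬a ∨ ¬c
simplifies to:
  q ∨ ¬a ∨ ¬c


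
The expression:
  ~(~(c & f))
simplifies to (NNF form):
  c & f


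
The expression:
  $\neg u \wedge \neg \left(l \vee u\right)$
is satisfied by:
  {u: False, l: False}


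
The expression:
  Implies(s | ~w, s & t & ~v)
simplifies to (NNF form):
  (s | w) & (t | ~s) & (~s | ~v)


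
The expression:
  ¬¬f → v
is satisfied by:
  {v: True, f: False}
  {f: False, v: False}
  {f: True, v: True}


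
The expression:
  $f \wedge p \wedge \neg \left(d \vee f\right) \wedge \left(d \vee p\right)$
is never true.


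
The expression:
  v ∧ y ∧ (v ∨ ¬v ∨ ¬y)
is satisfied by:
  {y: True, v: True}


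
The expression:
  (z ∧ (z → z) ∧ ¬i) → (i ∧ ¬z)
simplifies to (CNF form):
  i ∨ ¬z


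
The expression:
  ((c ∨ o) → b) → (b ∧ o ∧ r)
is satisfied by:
  {r: True, o: True, c: True, b: False}
  {r: True, o: True, c: False, b: False}
  {o: True, c: True, r: False, b: False}
  {o: True, r: False, c: False, b: False}
  {r: True, c: True, o: False, b: False}
  {c: True, r: False, o: False, b: False}
  {r: True, b: True, o: True, c: True}
  {r: True, b: True, o: True, c: False}


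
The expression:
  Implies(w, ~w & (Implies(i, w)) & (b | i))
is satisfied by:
  {w: False}


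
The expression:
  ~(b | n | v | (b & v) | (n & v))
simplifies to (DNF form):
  ~b & ~n & ~v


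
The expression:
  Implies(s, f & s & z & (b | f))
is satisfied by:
  {z: True, f: True, s: False}
  {z: True, f: False, s: False}
  {f: True, z: False, s: False}
  {z: False, f: False, s: False}
  {z: True, s: True, f: True}


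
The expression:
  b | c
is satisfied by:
  {b: True, c: True}
  {b: True, c: False}
  {c: True, b: False}


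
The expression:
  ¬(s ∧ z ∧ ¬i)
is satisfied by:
  {i: True, s: False, z: False}
  {s: False, z: False, i: False}
  {i: True, z: True, s: False}
  {z: True, s: False, i: False}
  {i: True, s: True, z: False}
  {s: True, i: False, z: False}
  {i: True, z: True, s: True}


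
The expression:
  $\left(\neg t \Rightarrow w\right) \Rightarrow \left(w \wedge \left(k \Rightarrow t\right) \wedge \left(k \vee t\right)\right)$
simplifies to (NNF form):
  $\left(t \wedge w\right) \vee \left(\neg t \wedge \neg w\right)$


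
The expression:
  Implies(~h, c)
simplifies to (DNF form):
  c | h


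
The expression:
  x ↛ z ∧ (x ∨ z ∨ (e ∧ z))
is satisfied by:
  {x: True, z: False}


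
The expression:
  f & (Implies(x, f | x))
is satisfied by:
  {f: True}


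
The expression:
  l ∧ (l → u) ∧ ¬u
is never true.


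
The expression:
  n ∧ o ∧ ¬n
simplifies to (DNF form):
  False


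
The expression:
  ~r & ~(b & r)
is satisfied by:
  {r: False}


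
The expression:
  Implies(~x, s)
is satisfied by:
  {x: True, s: True}
  {x: True, s: False}
  {s: True, x: False}


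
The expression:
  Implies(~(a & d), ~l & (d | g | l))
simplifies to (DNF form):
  (a & d) | (d & ~l) | (g & ~l)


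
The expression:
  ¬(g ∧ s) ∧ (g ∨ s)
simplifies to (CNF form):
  (g ∨ s) ∧ (g ∨ ¬g) ∧ (s ∨ ¬s) ∧ (¬g ∨ ¬s)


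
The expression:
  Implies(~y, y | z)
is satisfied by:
  {y: True, z: True}
  {y: True, z: False}
  {z: True, y: False}


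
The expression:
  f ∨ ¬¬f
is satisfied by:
  {f: True}


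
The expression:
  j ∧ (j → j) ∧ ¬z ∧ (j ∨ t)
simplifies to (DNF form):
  j ∧ ¬z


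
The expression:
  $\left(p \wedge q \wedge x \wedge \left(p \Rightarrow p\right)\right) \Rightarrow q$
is always true.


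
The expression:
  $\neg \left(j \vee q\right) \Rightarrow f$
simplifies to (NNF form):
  $f \vee j \vee q$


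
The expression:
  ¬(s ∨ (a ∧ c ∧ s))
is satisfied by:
  {s: False}


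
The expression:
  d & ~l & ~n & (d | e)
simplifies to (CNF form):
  d & ~l & ~n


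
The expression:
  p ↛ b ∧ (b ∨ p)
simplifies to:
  p ∧ ¬b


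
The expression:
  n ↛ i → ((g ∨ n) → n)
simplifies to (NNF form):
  True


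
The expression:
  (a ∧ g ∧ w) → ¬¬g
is always true.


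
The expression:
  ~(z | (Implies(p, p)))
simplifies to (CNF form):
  False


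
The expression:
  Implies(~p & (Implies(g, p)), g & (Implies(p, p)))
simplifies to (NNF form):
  g | p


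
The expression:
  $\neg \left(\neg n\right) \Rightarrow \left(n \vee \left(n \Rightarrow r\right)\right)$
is always true.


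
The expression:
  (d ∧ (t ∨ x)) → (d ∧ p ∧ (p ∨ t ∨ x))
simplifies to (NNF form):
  p ∨ (¬t ∧ ¬x) ∨ ¬d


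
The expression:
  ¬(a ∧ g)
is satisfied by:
  {g: False, a: False}
  {a: True, g: False}
  {g: True, a: False}


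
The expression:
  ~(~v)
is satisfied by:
  {v: True}


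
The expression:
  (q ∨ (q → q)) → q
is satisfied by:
  {q: True}


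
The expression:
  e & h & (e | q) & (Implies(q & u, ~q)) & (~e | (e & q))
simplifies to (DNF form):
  e & h & q & ~u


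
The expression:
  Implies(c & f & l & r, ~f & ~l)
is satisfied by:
  {l: False, c: False, r: False, f: False}
  {f: True, l: False, c: False, r: False}
  {r: True, l: False, c: False, f: False}
  {f: True, r: True, l: False, c: False}
  {c: True, f: False, l: False, r: False}
  {f: True, c: True, l: False, r: False}
  {r: True, c: True, f: False, l: False}
  {f: True, r: True, c: True, l: False}
  {l: True, r: False, c: False, f: False}
  {f: True, l: True, r: False, c: False}
  {r: True, l: True, f: False, c: False}
  {f: True, r: True, l: True, c: False}
  {c: True, l: True, r: False, f: False}
  {f: True, c: True, l: True, r: False}
  {r: True, c: True, l: True, f: False}


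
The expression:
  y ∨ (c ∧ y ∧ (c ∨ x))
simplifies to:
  y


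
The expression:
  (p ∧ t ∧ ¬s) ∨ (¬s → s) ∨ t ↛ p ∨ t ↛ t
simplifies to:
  s ∨ t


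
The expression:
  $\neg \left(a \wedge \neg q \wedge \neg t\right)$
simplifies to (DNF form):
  $q \vee t \vee \neg a$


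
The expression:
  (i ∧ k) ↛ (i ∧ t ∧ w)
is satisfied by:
  {i: True, k: True, w: False, t: False}
  {i: True, t: True, k: True, w: False}
  {i: True, w: True, k: True, t: False}


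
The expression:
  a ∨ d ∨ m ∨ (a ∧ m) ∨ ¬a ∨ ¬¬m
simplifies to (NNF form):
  True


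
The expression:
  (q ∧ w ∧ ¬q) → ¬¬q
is always true.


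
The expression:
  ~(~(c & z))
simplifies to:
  c & z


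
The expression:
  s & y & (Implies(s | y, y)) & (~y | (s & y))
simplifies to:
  s & y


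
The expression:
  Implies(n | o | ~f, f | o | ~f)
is always true.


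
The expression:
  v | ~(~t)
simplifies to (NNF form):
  t | v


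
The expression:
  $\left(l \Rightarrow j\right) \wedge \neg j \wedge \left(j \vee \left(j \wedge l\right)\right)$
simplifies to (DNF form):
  $\text{False}$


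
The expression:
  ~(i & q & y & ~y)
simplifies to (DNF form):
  True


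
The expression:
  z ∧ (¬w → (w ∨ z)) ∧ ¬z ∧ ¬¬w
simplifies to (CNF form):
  False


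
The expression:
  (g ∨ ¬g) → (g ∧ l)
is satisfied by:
  {g: True, l: True}


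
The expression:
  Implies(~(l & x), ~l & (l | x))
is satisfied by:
  {x: True}


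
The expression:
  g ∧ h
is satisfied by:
  {h: True, g: True}


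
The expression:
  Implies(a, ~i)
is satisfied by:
  {a: False, i: False}
  {i: True, a: False}
  {a: True, i: False}


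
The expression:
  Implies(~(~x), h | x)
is always true.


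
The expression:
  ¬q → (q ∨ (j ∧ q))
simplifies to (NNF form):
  q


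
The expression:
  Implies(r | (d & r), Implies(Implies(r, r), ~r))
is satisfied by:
  {r: False}


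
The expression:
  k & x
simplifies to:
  k & x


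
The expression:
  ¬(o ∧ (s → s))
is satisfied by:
  {o: False}


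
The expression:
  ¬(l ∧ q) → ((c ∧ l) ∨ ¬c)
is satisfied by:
  {l: True, c: False}
  {c: False, l: False}
  {c: True, l: True}


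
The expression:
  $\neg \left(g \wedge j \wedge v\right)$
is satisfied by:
  {g: False, v: False, j: False}
  {j: True, g: False, v: False}
  {v: True, g: False, j: False}
  {j: True, v: True, g: False}
  {g: True, j: False, v: False}
  {j: True, g: True, v: False}
  {v: True, g: True, j: False}


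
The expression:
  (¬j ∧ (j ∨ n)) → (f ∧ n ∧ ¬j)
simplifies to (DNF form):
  f ∨ j ∨ ¬n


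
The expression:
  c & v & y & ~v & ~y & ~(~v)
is never true.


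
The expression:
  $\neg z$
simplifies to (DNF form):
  $\neg z$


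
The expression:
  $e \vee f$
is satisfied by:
  {e: True, f: True}
  {e: True, f: False}
  {f: True, e: False}


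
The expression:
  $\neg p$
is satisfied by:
  {p: False}


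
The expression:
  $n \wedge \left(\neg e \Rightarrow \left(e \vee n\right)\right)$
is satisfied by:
  {n: True}


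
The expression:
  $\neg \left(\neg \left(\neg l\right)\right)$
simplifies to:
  $\neg l$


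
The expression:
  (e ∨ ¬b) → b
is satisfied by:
  {b: True}


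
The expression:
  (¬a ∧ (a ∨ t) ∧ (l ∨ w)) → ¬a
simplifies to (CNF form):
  True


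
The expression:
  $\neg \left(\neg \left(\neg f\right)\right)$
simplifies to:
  $\neg f$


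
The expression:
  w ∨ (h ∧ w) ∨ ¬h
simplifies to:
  w ∨ ¬h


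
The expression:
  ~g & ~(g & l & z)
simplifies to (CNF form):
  ~g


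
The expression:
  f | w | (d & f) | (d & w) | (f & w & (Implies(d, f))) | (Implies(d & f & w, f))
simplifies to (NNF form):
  True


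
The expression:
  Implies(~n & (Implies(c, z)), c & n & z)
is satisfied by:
  {n: True, c: True, z: False}
  {n: True, c: False, z: False}
  {n: True, z: True, c: True}
  {n: True, z: True, c: False}
  {c: True, z: False, n: False}


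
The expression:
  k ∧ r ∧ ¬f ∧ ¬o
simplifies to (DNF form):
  k ∧ r ∧ ¬f ∧ ¬o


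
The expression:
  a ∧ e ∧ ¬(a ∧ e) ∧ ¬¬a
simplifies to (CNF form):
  False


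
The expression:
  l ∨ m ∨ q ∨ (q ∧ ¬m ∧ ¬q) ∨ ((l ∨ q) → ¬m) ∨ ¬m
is always true.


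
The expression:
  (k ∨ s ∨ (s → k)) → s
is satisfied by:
  {s: True}


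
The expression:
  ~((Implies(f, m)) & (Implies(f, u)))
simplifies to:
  f & (~m | ~u)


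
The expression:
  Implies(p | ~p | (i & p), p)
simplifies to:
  p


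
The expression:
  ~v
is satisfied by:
  {v: False}


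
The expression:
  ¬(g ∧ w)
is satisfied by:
  {w: False, g: False}
  {g: True, w: False}
  {w: True, g: False}


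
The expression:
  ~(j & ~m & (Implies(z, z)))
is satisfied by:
  {m: True, j: False}
  {j: False, m: False}
  {j: True, m: True}


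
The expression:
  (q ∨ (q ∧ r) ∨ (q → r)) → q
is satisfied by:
  {q: True}


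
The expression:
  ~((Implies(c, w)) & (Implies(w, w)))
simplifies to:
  c & ~w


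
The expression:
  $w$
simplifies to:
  $w$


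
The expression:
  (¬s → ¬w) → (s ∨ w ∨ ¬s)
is always true.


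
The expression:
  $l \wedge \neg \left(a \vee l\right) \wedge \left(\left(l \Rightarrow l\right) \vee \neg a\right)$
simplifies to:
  $\text{False}$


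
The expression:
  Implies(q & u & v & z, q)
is always true.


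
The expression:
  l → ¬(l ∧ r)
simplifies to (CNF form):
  ¬l ∨ ¬r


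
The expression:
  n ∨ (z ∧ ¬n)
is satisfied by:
  {n: True, z: True}
  {n: True, z: False}
  {z: True, n: False}


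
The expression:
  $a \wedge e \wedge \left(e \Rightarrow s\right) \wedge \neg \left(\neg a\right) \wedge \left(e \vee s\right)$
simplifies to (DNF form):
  $a \wedge e \wedge s$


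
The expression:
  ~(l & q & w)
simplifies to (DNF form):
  ~l | ~q | ~w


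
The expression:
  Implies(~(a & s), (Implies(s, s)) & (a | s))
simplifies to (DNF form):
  a | s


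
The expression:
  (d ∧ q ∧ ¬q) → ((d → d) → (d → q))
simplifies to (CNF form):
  True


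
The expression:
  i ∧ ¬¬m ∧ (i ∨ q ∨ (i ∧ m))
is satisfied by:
  {m: True, i: True}


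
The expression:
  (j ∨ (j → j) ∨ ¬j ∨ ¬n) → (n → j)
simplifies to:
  j ∨ ¬n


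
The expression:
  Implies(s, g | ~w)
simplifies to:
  g | ~s | ~w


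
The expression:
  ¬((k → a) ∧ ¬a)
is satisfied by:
  {a: True, k: True}
  {a: True, k: False}
  {k: True, a: False}


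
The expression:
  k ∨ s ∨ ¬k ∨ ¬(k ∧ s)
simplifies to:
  True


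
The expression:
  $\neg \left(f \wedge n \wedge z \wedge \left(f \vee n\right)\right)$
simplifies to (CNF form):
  $\neg f \vee \neg n \vee \neg z$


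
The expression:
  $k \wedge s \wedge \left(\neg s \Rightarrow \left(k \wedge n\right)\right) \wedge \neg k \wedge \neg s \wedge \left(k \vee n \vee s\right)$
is never true.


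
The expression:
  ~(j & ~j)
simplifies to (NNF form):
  True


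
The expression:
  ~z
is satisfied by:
  {z: False}


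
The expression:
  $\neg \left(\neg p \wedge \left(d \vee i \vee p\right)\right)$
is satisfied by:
  {p: True, d: False, i: False}
  {i: True, p: True, d: False}
  {p: True, d: True, i: False}
  {i: True, p: True, d: True}
  {i: False, d: False, p: False}


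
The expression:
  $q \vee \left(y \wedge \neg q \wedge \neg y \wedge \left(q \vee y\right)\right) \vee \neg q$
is always true.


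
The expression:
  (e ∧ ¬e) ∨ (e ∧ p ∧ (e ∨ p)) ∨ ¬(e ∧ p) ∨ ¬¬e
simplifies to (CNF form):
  True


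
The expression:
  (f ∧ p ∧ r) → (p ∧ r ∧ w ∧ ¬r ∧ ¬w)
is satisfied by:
  {p: False, r: False, f: False}
  {f: True, p: False, r: False}
  {r: True, p: False, f: False}
  {f: True, r: True, p: False}
  {p: True, f: False, r: False}
  {f: True, p: True, r: False}
  {r: True, p: True, f: False}


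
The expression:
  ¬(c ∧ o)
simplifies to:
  ¬c ∨ ¬o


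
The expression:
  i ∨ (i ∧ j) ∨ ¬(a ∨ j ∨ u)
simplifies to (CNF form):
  (i ∨ ¬a) ∧ (i ∨ ¬j) ∧ (i ∨ ¬u)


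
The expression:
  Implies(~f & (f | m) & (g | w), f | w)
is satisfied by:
  {w: True, f: True, m: False, g: False}
  {w: True, f: False, m: False, g: False}
  {f: True, w: False, m: False, g: False}
  {w: False, f: False, m: False, g: False}
  {w: True, g: True, f: True, m: False}
  {w: True, g: True, f: False, m: False}
  {g: True, f: True, w: False, m: False}
  {g: True, w: False, f: False, m: False}
  {w: True, m: True, f: True, g: False}
  {w: True, m: True, f: False, g: False}
  {m: True, f: True, w: False, g: False}
  {m: True, w: False, f: False, g: False}
  {g: True, m: True, w: True, f: True}
  {g: True, m: True, w: True, f: False}
  {g: True, m: True, f: True, w: False}


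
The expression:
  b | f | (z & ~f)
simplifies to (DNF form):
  b | f | z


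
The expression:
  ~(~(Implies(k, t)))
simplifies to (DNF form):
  t | ~k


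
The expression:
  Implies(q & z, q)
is always true.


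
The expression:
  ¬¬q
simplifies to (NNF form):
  q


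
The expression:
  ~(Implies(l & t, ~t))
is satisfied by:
  {t: True, l: True}


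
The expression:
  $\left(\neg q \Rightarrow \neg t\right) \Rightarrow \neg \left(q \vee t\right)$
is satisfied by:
  {q: False}


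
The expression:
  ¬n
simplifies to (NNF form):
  ¬n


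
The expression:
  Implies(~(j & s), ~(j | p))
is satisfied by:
  {s: True, p: False, j: False}
  {p: False, j: False, s: False}
  {j: True, s: True, p: False}
  {j: True, p: True, s: True}


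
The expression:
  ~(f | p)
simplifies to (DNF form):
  ~f & ~p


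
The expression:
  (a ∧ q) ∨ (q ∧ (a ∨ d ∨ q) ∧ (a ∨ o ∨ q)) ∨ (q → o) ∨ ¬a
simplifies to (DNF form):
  True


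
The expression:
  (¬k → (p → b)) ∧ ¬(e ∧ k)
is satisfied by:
  {b: True, e: False, p: False, k: False}
  {b: False, e: False, p: False, k: False}
  {b: True, p: True, e: False, k: False}
  {b: True, e: True, p: False, k: False}
  {e: True, b: False, p: False, k: False}
  {b: True, p: True, e: True, k: False}
  {k: True, b: True, e: False, p: False}
  {k: True, b: False, e: False, p: False}
  {k: True, b: True, p: True, e: False}
  {k: True, p: True, b: False, e: False}


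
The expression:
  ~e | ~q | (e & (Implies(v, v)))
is always true.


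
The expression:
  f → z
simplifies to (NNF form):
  z ∨ ¬f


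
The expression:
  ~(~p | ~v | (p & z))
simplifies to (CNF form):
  p & v & ~z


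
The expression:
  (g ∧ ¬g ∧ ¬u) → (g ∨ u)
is always true.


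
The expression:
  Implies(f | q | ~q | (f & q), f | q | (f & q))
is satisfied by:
  {q: True, f: True}
  {q: True, f: False}
  {f: True, q: False}


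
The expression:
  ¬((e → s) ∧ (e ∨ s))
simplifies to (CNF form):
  ¬s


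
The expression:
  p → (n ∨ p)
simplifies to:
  True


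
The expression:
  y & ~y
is never true.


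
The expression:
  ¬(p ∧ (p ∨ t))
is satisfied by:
  {p: False}


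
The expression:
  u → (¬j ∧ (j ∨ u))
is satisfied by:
  {u: False, j: False}
  {j: True, u: False}
  {u: True, j: False}


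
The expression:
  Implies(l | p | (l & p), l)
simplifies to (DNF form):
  l | ~p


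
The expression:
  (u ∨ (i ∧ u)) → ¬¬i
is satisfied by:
  {i: True, u: False}
  {u: False, i: False}
  {u: True, i: True}


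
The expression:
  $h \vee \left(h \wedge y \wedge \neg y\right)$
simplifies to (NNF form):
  $h$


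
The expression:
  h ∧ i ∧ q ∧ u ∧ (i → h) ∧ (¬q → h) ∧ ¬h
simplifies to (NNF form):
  False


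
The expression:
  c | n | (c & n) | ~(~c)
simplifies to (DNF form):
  c | n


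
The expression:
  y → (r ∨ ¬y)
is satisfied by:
  {r: True, y: False}
  {y: False, r: False}
  {y: True, r: True}


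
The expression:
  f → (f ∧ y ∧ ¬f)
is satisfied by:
  {f: False}


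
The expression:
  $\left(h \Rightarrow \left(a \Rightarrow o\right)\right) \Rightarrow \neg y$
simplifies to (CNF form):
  $\left(a \vee \neg y\right) \wedge \left(h \vee \neg y\right) \wedge \left(\neg o \vee \neg y\right)$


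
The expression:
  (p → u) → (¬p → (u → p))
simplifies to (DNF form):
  p ∨ ¬u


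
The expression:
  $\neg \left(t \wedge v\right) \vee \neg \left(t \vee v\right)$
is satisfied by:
  {v: False, t: False}
  {t: True, v: False}
  {v: True, t: False}


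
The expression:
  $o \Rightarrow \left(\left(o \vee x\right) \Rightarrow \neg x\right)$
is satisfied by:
  {o: False, x: False}
  {x: True, o: False}
  {o: True, x: False}


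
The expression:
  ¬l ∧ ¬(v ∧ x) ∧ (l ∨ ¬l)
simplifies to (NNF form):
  ¬l ∧ (¬v ∨ ¬x)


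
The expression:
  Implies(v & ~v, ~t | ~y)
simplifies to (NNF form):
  True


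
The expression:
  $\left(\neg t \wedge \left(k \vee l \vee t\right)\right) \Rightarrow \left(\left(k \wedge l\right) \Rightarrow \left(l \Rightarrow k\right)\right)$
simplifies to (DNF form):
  $\text{True}$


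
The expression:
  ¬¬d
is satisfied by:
  {d: True}


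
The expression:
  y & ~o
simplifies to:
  y & ~o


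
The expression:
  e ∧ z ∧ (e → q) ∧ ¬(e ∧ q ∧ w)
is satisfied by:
  {z: True, e: True, q: True, w: False}


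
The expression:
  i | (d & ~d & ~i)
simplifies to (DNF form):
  i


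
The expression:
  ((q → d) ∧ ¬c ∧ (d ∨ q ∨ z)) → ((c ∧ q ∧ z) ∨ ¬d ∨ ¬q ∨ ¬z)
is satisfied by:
  {c: True, z: False, d: False, q: False}
  {c: False, z: False, d: False, q: False}
  {q: True, c: True, z: False, d: False}
  {q: True, c: False, z: False, d: False}
  {d: True, c: True, z: False, q: False}
  {d: True, c: False, z: False, q: False}
  {q: True, d: True, c: True, z: False}
  {q: True, d: True, c: False, z: False}
  {z: True, c: True, q: False, d: False}
  {z: True, c: False, q: False, d: False}
  {q: True, z: True, c: True, d: False}
  {q: True, z: True, c: False, d: False}
  {d: True, z: True, c: True, q: False}
  {d: True, z: True, c: False, q: False}
  {d: True, z: True, q: True, c: True}


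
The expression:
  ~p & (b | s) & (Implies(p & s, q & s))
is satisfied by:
  {b: True, s: True, p: False}
  {b: True, s: False, p: False}
  {s: True, b: False, p: False}


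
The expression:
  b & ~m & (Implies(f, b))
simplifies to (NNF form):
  b & ~m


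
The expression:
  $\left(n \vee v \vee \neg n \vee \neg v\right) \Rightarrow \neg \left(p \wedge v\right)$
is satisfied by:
  {p: False, v: False}
  {v: True, p: False}
  {p: True, v: False}


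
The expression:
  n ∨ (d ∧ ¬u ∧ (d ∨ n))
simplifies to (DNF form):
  n ∨ (d ∧ ¬u)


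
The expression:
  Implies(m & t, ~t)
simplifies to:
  ~m | ~t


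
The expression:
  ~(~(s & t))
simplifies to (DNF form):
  s & t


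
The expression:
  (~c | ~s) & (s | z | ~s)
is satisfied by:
  {s: False, c: False}
  {c: True, s: False}
  {s: True, c: False}


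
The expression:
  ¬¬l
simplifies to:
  l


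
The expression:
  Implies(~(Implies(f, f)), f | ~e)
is always true.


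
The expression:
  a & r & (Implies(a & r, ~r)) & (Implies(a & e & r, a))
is never true.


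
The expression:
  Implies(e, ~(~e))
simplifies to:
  True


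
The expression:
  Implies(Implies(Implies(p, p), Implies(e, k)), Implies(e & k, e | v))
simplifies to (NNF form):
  True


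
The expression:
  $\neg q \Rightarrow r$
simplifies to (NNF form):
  $q \vee r$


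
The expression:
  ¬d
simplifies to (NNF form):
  ¬d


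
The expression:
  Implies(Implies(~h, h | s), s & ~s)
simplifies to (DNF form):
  ~h & ~s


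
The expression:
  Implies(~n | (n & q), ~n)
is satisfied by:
  {q: False, n: False}
  {n: True, q: False}
  {q: True, n: False}


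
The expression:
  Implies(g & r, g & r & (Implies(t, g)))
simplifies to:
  True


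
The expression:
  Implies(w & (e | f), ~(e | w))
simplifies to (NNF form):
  ~w | (~e & ~f)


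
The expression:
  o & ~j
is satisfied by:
  {o: True, j: False}


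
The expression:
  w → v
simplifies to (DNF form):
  v ∨ ¬w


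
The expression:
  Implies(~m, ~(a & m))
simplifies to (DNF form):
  True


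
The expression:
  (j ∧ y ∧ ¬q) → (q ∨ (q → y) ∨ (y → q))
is always true.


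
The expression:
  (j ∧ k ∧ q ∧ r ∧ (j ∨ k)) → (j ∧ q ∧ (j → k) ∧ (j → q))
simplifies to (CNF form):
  True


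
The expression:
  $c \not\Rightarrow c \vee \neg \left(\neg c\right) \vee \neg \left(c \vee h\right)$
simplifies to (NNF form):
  $c \vee \neg h$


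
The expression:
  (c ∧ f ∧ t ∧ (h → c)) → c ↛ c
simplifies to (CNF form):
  ¬c ∨ ¬f ∨ ¬t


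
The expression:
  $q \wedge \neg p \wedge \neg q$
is never true.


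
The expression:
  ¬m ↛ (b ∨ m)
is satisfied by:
  {b: False, m: False}


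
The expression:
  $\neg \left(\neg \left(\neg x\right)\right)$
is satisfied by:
  {x: False}


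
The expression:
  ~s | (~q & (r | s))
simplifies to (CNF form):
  ~q | ~s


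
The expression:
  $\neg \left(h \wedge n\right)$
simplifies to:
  $\neg h \vee \neg n$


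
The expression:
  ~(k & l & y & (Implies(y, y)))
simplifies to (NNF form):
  ~k | ~l | ~y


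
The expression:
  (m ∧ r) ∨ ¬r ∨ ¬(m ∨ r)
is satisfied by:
  {m: True, r: False}
  {r: False, m: False}
  {r: True, m: True}


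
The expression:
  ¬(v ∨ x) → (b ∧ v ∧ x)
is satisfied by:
  {x: True, v: True}
  {x: True, v: False}
  {v: True, x: False}


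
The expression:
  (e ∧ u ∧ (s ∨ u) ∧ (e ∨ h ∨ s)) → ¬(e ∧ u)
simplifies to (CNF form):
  ¬e ∨ ¬u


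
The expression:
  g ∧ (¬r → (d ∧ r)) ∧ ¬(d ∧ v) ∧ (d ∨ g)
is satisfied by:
  {r: True, g: True, v: False, d: False}
  {r: True, d: True, g: True, v: False}
  {r: True, v: True, g: True, d: False}


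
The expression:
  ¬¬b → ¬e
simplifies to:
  ¬b ∨ ¬e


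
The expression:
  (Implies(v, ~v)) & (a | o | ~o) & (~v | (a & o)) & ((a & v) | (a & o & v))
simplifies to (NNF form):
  False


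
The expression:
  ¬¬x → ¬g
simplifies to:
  ¬g ∨ ¬x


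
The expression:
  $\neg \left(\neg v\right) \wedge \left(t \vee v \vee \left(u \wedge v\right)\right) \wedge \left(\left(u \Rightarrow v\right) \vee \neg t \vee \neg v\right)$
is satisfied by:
  {v: True}


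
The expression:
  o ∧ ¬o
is never true.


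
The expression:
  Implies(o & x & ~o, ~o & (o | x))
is always true.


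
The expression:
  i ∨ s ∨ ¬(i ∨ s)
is always true.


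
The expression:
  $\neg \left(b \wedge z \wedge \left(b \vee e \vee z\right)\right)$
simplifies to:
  $\neg b \vee \neg z$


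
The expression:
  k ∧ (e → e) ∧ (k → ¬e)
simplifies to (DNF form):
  k ∧ ¬e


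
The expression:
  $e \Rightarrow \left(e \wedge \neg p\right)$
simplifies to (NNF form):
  $\neg e \vee \neg p$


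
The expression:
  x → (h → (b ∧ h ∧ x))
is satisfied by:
  {b: True, h: False, x: False}
  {h: False, x: False, b: False}
  {b: True, x: True, h: False}
  {x: True, h: False, b: False}
  {b: True, h: True, x: False}
  {h: True, b: False, x: False}
  {b: True, x: True, h: True}


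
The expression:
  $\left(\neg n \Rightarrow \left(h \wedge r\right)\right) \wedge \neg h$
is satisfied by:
  {n: True, h: False}
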